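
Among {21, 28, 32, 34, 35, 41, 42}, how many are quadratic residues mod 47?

5

(21/47) = +1 → QR.
(28/47) = +1 → QR.
(32/47) = +1 → QR.
(34/47) = +1 → QR.
(35/47) = -1 → non-residue.
(41/47) = -1 → non-residue.
(42/47) = +1 → QR.
Total quadratic residues among the 7: 5.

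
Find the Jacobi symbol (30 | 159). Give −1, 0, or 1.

Pull out 2: since 159 ≡ 7 (mod 8), (2/159) = +1.
Reciprocity: 15 ≡ 3 and 159 ≡ 3 (mod 4), so (15/159) = −(159/15).
Reduce top mod 15: now compute (9/15).
Reciprocity: 9 ≡ 1 and 15 ≡ 3 (mod 4), so (9/15) = +(15/9).
Reduce top mod 9: now compute (6/9).
Pull out 2: since 9 ≡ 1 (mod 8), (2/9) = +1.
Reciprocity: 3 ≡ 3 and 9 ≡ 1 (mod 4), so (3/9) = +(9/3).
Reduce top mod 3: now compute (0/3).
Top reduces to 0: gcd > 1, so the symbol is 0.

0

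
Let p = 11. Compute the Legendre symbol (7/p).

-1

Euler's criterion: (7/11) ≡ 7^5 (mod 11).
7^2 ≡ 5 (mod 11)
7^4 ≡ 3 (mod 11)
7^5 = 7^(4+1) ≡ 10 (mod 11).
Result is 10 ≡ −1, so (7/11) = −1.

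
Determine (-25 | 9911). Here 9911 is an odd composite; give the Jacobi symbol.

-1

First reduce: -25 ≡ 9886 (mod 9911).
Pull out 2: since 9911 ≡ 7 (mod 8), (2/9911) = +1.
Reciprocity: 4943 ≡ 3 and 9911 ≡ 3 (mod 4), so (4943/9911) = −(9911/4943).
Reduce top mod 4943: now compute (25/4943).
Reciprocity: 25 ≡ 1 and 4943 ≡ 3 (mod 4), so (25/4943) = +(4943/25).
Reduce top mod 25: now compute (18/25).
Pull out 2: since 25 ≡ 1 (mod 8), (2/25) = +1.
Reciprocity: 9 ≡ 1 and 25 ≡ 1 (mod 4), so (9/25) = +(25/9).
Reduce top mod 9: now compute (7/9).
Reciprocity: 7 ≡ 3 and 9 ≡ 1 (mod 4), so (7/9) = +(9/7).
Reduce top mod 7: now compute (2/7).
Pull out 2: since 7 ≡ 7 (mod 8), (2/7) = +1.
Reached (1/7) = 1. Collecting the sign flips along the way, the symbol is -1.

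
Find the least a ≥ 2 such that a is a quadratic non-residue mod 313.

(2/313) = +1, so 2 is a residue.
(3/313) = +1, so 3 is a residue.
(4/313) = +1, so 4 is a residue.
(5/313) = −1, so 5 is the smallest positive non-residue mod 313.

5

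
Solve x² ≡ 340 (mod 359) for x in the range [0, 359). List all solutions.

Since 359 ≡ 3 (mod 4), a square root of 340 is 340^((359+1)/4) = 340^90 mod 359.
Repeated squaring: 340^2≡2, 340^4≡4, 340^8≡16, 340^16≡256, 340^32≡198, 340^64≡73 (mod 359).
340^90 = 340^(64+16+8+2) ≡ 281 (mod 359).
Check: 281² = 78961 ≡ 340 (mod 359). The two roots are 78 and 281.

78, 281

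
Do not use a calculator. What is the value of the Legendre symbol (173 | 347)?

Reciprocity: 173 ≡ 1 and 347 ≡ 3 (mod 4), so (173/347) = +(347/173).
Reduce top mod 173: now compute (1/173).
Reached (1/173) = 1. Collecting the sign flips along the way, the symbol is +1.

1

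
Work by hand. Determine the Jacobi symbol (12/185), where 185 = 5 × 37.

Pull out 2^2: since 185 ≡ 1 (mod 8), (2/185) = +1, so (2/185)^2 = +1.
Reciprocity: 3 ≡ 3 and 185 ≡ 1 (mod 4), so (3/185) = +(185/3).
Reduce top mod 3: now compute (2/3).
Pull out 2: since 3 ≡ 3 (mod 8), (2/3) = -1.
Reached (1/3) = 1. Collecting the sign flips along the way, the symbol is -1.

-1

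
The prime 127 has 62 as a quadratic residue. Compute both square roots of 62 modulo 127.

58, 69

Since 127 ≡ 3 (mod 4), a square root of 62 is 62^((127+1)/4) = 62^32 mod 127.
Repeated squaring: 62^2≡34, 62^4≡13, 62^8≡42, 62^16≡113, 62^32≡69 (mod 127).
62^32 = 62^(32) ≡ 69 (mod 127).
Check: 69² = 4761 ≡ 62 (mod 127). The two roots are 58 and 69.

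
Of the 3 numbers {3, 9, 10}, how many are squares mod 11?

2

(3/11) = +1 → QR.
(9/11) = +1 → QR.
(10/11) = -1 → non-residue.
Total quadratic residues among the 3: 2.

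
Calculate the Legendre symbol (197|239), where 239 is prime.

Reciprocity: 197 ≡ 1 and 239 ≡ 3 (mod 4), so (197/239) = +(239/197).
Reduce top mod 197: now compute (42/197).
Pull out 2: since 197 ≡ 5 (mod 8), (2/197) = -1.
Reciprocity: 21 ≡ 1 and 197 ≡ 1 (mod 4), so (21/197) = +(197/21).
Reduce top mod 21: now compute (8/21).
Pull out 2^3: since 21 ≡ 5 (mod 8), (2/21) = -1, so (2/21)^3 = -1.
Reached (1/21) = 1. Collecting the sign flips along the way, the symbol is +1.

1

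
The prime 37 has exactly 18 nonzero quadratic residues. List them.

Square k = 1,…,18 (k and 37−k give the same square):
1²=1, 2²=4, 3²=9, 4²=16, 5²=25, 6²=36, 7²≡12, 8²≡27, 9²≡7, 10²≡26, 11²≡10, 12²≡33, 13²≡21, 14²≡11, 15²≡3, 16²≡34, 17²≡30, 18²≡28 (mod 37).
So the quadratic residues mod 37 are {1, 3, 4, 7, 9, 10, 11, 12, 16, 21, 25, 26, 27, 28, 30, 33, 34, 36}.

1 3 4 7 9 10 11 12 16 21 25 26 27 28 30 33 34 36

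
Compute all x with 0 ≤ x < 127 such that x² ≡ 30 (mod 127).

Since 127 ≡ 3 (mod 4), a square root of 30 is 30^((127+1)/4) = 30^32 mod 127.
Repeated squaring: 30^2≡11, 30^4≡121, 30^8≡36, 30^16≡26, 30^32≡41 (mod 127).
30^32 = 30^(32) ≡ 41 (mod 127).
Check: 41² = 1681 ≡ 30 (mod 127). The two roots are 41 and 86.

41, 86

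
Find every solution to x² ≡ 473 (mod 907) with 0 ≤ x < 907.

348, 559

Since 907 ≡ 3 (mod 4), a square root of 473 is 473^((907+1)/4) = 473^227 mod 907.
Repeated squaring: 473^2≡607, 473^4≡207, 473^8≡220, 473^16≡329, 473^32≡308, 473^64≡536, 473^128≡684 (mod 907).
473^227 = 473^(128+64+32+2+1) ≡ 348 (mod 907).
Check: 348² = 121104 ≡ 473 (mod 907). The two roots are 348 and 559.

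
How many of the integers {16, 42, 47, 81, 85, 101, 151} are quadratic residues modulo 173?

(16/173) = +1 → QR.
(42/173) = -1 → non-residue.
(47/173) = +1 → QR.
(81/173) = +1 → QR.
(85/173) = +1 → QR.
(101/173) = -1 → non-residue.
(151/173) = +1 → QR.
Total quadratic residues among the 7: 5.

5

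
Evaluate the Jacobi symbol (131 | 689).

Reciprocity: 131 ≡ 3 and 689 ≡ 1 (mod 4), so (131/689) = +(689/131).
Reduce top mod 131: now compute (34/131).
Pull out 2: since 131 ≡ 3 (mod 8), (2/131) = -1.
Reciprocity: 17 ≡ 1 and 131 ≡ 3 (mod 4), so (17/131) = +(131/17).
Reduce top mod 17: now compute (12/17).
Pull out 2^2: since 17 ≡ 1 (mod 8), (2/17) = +1, so (2/17)^2 = +1.
Reciprocity: 3 ≡ 3 and 17 ≡ 1 (mod 4), so (3/17) = +(17/3).
Reduce top mod 3: now compute (2/3).
Pull out 2: since 3 ≡ 3 (mod 8), (2/3) = -1.
Reached (1/3) = 1. Collecting the sign flips along the way, the symbol is +1.

1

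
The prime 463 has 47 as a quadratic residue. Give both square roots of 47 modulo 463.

Since 463 ≡ 3 (mod 4), a square root of 47 is 47^((463+1)/4) = 47^116 mod 463.
Repeated squaring: 47^2≡357, 47^4≡124, 47^8≡97, 47^16≡149, 47^32≡440, 47^64≡66 (mod 463).
47^116 = 47^(64+32+16+4) ≡ 120 (mod 463).
Check: 120² = 14400 ≡ 47 (mod 463). The two roots are 120 and 343.

120, 343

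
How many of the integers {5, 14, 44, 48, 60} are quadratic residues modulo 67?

(5/67) = -1 → non-residue.
(14/67) = +1 → QR.
(44/67) = -1 → non-residue.
(48/67) = -1 → non-residue.
(60/67) = +1 → QR.
Total quadratic residues among the 5: 2.

2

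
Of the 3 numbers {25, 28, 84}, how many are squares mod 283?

(25/283) = +1 → QR.
(28/283) = +1 → QR.
(84/283) = -1 → non-residue.
Total quadratic residues among the 3: 2.

2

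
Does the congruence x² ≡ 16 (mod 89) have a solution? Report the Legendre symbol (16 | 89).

Pull out 2^4: since 89 ≡ 1 (mod 8), (2/89) = +1, so (2/89)^4 = +1.
Reached (1/89) = 1. Collecting the sign flips along the way, the symbol is +1.

1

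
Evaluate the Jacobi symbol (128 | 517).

-1

Pull out 2^7: since 517 ≡ 5 (mod 8), (2/517) = -1, so (2/517)^7 = -1.
Reached (1/517) = 1. Collecting the sign flips along the way, the symbol is -1.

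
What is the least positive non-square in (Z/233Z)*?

(2/233) = +1, so 2 is a residue.
(3/233) = −1, so 3 is the smallest positive non-residue mod 233.

3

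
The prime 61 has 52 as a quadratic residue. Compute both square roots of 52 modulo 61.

28, 33

61 ≡ 1 (mod 4), so we find a root by search.
Trying successive values, 28² = 784 ≡ 52 (mod 61). The other root is 61 − 28 = 33.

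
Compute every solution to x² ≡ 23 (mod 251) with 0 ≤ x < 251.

104, 147

Since 251 ≡ 3 (mod 4), a square root of 23 is 23^((251+1)/4) = 23^63 mod 251.
Repeated squaring: 23^2≡27, 23^4≡227, 23^8≡74, 23^16≡205, 23^32≡108 (mod 251).
23^63 = 23^(32+16+8+4+2+1) ≡ 147 (mod 251).
Check: 147² = 21609 ≡ 23 (mod 251). The two roots are 104 and 147.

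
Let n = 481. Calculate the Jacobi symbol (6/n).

1

Pull out 2: since 481 ≡ 1 (mod 8), (2/481) = +1.
Reciprocity: 3 ≡ 3 and 481 ≡ 1 (mod 4), so (3/481) = +(481/3).
Reduce top mod 3: now compute (1/3).
Reached (1/3) = 1. Collecting the sign flips along the way, the symbol is +1.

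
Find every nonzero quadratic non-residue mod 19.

Square k = 1,…,9 (k and 19−k give the same square):
1²=1, 2²=4, 3²=9, 4²=16, 5²≡6, 6²≡17, 7²≡11, 8²≡7, 9²≡5 (mod 19).
The residues are {1, 4, 5, 6, 7, 9, 11, 16, 17}; the non-residues are the remaining 9 nonzero classes.

2 3 8 10 12 13 14 15 18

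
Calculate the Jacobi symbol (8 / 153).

Pull out 2^3: since 153 ≡ 1 (mod 8), (2/153) = +1, so (2/153)^3 = +1.
Reached (1/153) = 1. Collecting the sign flips along the way, the symbol is +1.

1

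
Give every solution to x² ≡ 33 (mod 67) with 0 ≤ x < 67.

Since 67 ≡ 3 (mod 4), a square root of 33 is 33^((67+1)/4) = 33^17 mod 67.
Repeated squaring: 33^2≡17, 33^4≡21, 33^8≡39, 33^16≡47 (mod 67).
33^17 = 33^(16+1) ≡ 10 (mod 67).
Check: 10² = 100 ≡ 33 (mod 67). The two roots are 10 and 57.

10, 57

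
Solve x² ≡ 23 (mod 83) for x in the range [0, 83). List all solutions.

Since 83 ≡ 3 (mod 4), a square root of 23 is 23^((83+1)/4) = 23^21 mod 83.
Repeated squaring: 23^2≡31, 23^4≡48, 23^8≡63, 23^16≡68 (mod 83).
23^21 = 23^(16+4+1) ≡ 40 (mod 83).
Check: 40² = 1600 ≡ 23 (mod 83). The two roots are 40 and 43.

40, 43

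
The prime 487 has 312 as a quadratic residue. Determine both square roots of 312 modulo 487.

Since 487 ≡ 3 (mod 4), a square root of 312 is 312^((487+1)/4) = 312^122 mod 487.
Repeated squaring: 312^2≡431, 312^4≡214, 312^8≡18, 312^16≡324, 312^32≡271, 312^64≡391 (mod 487).
312^122 = 312^(64+32+16+8+2) ≡ 61 (mod 487).
Check: 61² = 3721 ≡ 312 (mod 487). The two roots are 61 and 426.

61, 426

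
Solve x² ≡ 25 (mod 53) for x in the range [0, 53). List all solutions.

5, 48

53 ≡ 1 (mod 4), so we find a root by search.
Trying successive values, 5² = 25 ≡ 25 (mod 53). The other root is 53 − 5 = 48.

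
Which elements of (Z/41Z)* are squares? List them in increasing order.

1 2 4 5 8 9 10 16 18 20 21 23 25 31 32 33 36 37 39 40

Square k = 1,…,20 (k and 41−k give the same square):
1²=1, 2²=4, 3²=9, 4²=16, 5²=25, 6²=36, 7²≡8, 8²≡23, 9²≡40, 10²≡18, 11²≡39, 12²≡21, 13²≡5, 14²≡32, 15²≡20, 16²≡10, 17²≡2, 18²≡37, 19²≡33, 20²≡31 (mod 41).
So the quadratic residues mod 41 are {1, 2, 4, 5, 8, 9, 10, 16, 18, 20, 21, 23, 25, 31, 32, 33, 36, 37, 39, 40}.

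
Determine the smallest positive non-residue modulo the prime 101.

(2/101) = −1, so 2 is the smallest positive non-residue mod 101.

2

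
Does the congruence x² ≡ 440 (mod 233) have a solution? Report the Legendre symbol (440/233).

Euler's criterion: (440/233) ≡ 207^116 (mod 233).
207^2 ≡ 210 (mod 233)
207^4 ≡ 63 (mod 233)
207^8 ≡ 8 (mod 233)
207^16 ≡ 64 (mod 233)
207^32 ≡ 135 (mod 233)
207^64 ≡ 51 (mod 233)
207^116 = 207^(64+32+16+4) ≡ 1 (mod 233).
Result is 1, so (440/233) = 1.

1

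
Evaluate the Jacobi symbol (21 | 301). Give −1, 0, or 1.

Reciprocity: 21 ≡ 1 and 301 ≡ 1 (mod 4), so (21/301) = +(301/21).
Reduce top mod 21: now compute (7/21).
Reciprocity: 7 ≡ 3 and 21 ≡ 1 (mod 4), so (7/21) = +(21/7).
Reduce top mod 7: now compute (0/7).
Top reduces to 0: gcd > 1, so the symbol is 0.

0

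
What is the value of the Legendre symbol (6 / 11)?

Euler's criterion: (6/11) ≡ 6^5 (mod 11).
6^2 ≡ 3 (mod 11)
6^4 ≡ 9 (mod 11)
6^5 = 6^(4+1) ≡ 10 (mod 11).
Result is 10 ≡ −1, so (6/11) = −1.

-1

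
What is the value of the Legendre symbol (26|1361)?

Pull out 2: since 1361 ≡ 1 (mod 8), (2/1361) = +1.
Reciprocity: 13 ≡ 1 and 1361 ≡ 1 (mod 4), so (13/1361) = +(1361/13).
Reduce top mod 13: now compute (9/13).
Reciprocity: 9 ≡ 1 and 13 ≡ 1 (mod 4), so (9/13) = +(13/9).
Reduce top mod 9: now compute (4/9).
Pull out 2^2: since 9 ≡ 1 (mod 8), (2/9) = +1, so (2/9)^2 = +1.
Reached (1/9) = 1. Collecting the sign flips along the way, the symbol is +1.

1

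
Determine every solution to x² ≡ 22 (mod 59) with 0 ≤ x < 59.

9, 50

Since 59 ≡ 3 (mod 4), a square root of 22 is 22^((59+1)/4) = 22^15 mod 59.
Repeated squaring: 22^2≡12, 22^4≡26, 22^8≡27 (mod 59).
22^15 = 22^(8+4+2+1) ≡ 9 (mod 59).
Check: 9² = 81 ≡ 22 (mod 59). The two roots are 9 and 50.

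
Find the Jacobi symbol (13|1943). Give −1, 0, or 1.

-1

Reciprocity: 13 ≡ 1 and 1943 ≡ 3 (mod 4), so (13/1943) = +(1943/13).
Reduce top mod 13: now compute (6/13).
Pull out 2: since 13 ≡ 5 (mod 8), (2/13) = -1.
Reciprocity: 3 ≡ 3 and 13 ≡ 1 (mod 4), so (3/13) = +(13/3).
Reduce top mod 3: now compute (1/3).
Reached (1/3) = 1. Collecting the sign flips along the way, the symbol is -1.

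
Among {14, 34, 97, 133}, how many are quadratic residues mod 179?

1

(14/179) = +1 → QR.
(34/179) = -1 → non-residue.
(97/179) = -1 → non-residue.
(133/179) = -1 → non-residue.
Total quadratic residues among the 4: 1.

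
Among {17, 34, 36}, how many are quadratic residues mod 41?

1

(17/41) = -1 → non-residue.
(34/41) = -1 → non-residue.
(36/41) = +1 → QR.
Total quadratic residues among the 3: 1.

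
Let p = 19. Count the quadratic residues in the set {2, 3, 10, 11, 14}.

(2/19) = -1 → non-residue.
(3/19) = -1 → non-residue.
(10/19) = -1 → non-residue.
(11/19) = +1 → QR.
(14/19) = -1 → non-residue.
Total quadratic residues among the 5: 1.

1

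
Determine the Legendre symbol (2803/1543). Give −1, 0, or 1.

First reduce: 2803 ≡ 1260 (mod 1543).
Pull out 2^2: since 1543 ≡ 7 (mod 8), (2/1543) = +1, so (2/1543)^2 = +1.
Reciprocity: 315 ≡ 3 and 1543 ≡ 3 (mod 4), so (315/1543) = −(1543/315).
Reduce top mod 315: now compute (283/315).
Reciprocity: 283 ≡ 3 and 315 ≡ 3 (mod 4), so (283/315) = −(315/283).
Reduce top mod 283: now compute (32/283).
Pull out 2^5: since 283 ≡ 3 (mod 8), (2/283) = -1, so (2/283)^5 = -1.
Reached (1/283) = 1. Collecting the sign flips along the way, the symbol is -1.

-1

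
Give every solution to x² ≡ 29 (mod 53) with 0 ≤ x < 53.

53 ≡ 1 (mod 4), so we find a root by search.
Trying successive values, 20² = 400 ≡ 29 (mod 53). The other root is 53 − 20 = 33.

20, 33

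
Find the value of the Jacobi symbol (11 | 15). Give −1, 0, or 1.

-1

Reciprocity: 11 ≡ 3 and 15 ≡ 3 (mod 4), so (11/15) = −(15/11).
Reduce top mod 11: now compute (4/11).
Pull out 2^2: since 11 ≡ 3 (mod 8), (2/11) = -1, so (2/11)^2 = +1.
Reached (1/11) = 1. Collecting the sign flips along the way, the symbol is -1.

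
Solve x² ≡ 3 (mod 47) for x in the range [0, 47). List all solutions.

Since 47 ≡ 3 (mod 4), a square root of 3 is 3^((47+1)/4) = 3^12 mod 47.
Repeated squaring: 3^2≡9, 3^4≡34, 3^8≡28 (mod 47).
3^12 = 3^(8+4) ≡ 12 (mod 47).
Check: 12² = 144 ≡ 3 (mod 47). The two roots are 12 and 35.

12, 35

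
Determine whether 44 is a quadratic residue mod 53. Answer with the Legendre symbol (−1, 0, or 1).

1

Pull out 2^2: since 53 ≡ 5 (mod 8), (2/53) = -1, so (2/53)^2 = +1.
Reciprocity: 11 ≡ 3 and 53 ≡ 1 (mod 4), so (11/53) = +(53/11).
Reduce top mod 11: now compute (9/11).
Reciprocity: 9 ≡ 1 and 11 ≡ 3 (mod 4), so (9/11) = +(11/9).
Reduce top mod 9: now compute (2/9).
Pull out 2: since 9 ≡ 1 (mod 8), (2/9) = +1.
Reached (1/9) = 1. Collecting the sign flips along the way, the symbol is +1.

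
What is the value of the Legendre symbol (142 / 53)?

First reduce: 142 ≡ 36 (mod 53).
Pull out 2^2: since 53 ≡ 5 (mod 8), (2/53) = -1, so (2/53)^2 = +1.
Reciprocity: 9 ≡ 1 and 53 ≡ 1 (mod 4), so (9/53) = +(53/9).
Reduce top mod 9: now compute (8/9).
Pull out 2^3: since 9 ≡ 1 (mod 8), (2/9) = +1, so (2/9)^3 = +1.
Reached (1/9) = 1. Collecting the sign flips along the way, the symbol is +1.

1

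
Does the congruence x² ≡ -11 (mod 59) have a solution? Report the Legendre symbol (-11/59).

1

First reduce: -11 ≡ 48 (mod 59).
Pull out 2^4: since 59 ≡ 3 (mod 8), (2/59) = -1, so (2/59)^4 = +1.
Reciprocity: 3 ≡ 3 and 59 ≡ 3 (mod 4), so (3/59) = −(59/3).
Reduce top mod 3: now compute (2/3).
Pull out 2: since 3 ≡ 3 (mod 8), (2/3) = -1.
Reached (1/3) = 1. Collecting the sign flips along the way, the symbol is +1.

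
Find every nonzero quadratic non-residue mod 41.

Square k = 1,…,20 (k and 41−k give the same square):
1²=1, 2²=4, 3²=9, 4²=16, 5²=25, 6²=36, 7²≡8, 8²≡23, 9²≡40, 10²≡18, 11²≡39, 12²≡21, 13²≡5, 14²≡32, 15²≡20, 16²≡10, 17²≡2, 18²≡37, 19²≡33, 20²≡31 (mod 41).
The residues are {1, 2, 4, 5, 8, 9, 10, 16, 18, 20, 21, 23, 25, 31, 32, 33, 36, 37, 39, 40}; the non-residues are the remaining 20 nonzero classes.

3, 6, 7, 11, 12, 13, 14, 15, 17, 19, 22, 24, 26, 27, 28, 29, 30, 34, 35, 38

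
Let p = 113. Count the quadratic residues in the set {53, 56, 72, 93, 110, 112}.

(53/113) = +1 → QR.
(56/113) = +1 → QR.
(72/113) = +1 → QR.
(93/113) = -1 → non-residue.
(110/113) = -1 → non-residue.
(112/113) = +1 → QR.
Total quadratic residues among the 6: 4.

4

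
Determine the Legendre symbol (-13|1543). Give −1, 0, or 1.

First reduce: -13 ≡ 1530 (mod 1543).
Pull out 2: since 1543 ≡ 7 (mod 8), (2/1543) = +1.
Reciprocity: 765 ≡ 1 and 1543 ≡ 3 (mod 4), so (765/1543) = +(1543/765).
Reduce top mod 765: now compute (13/765).
Reciprocity: 13 ≡ 1 and 765 ≡ 1 (mod 4), so (13/765) = +(765/13).
Reduce top mod 13: now compute (11/13).
Reciprocity: 11 ≡ 3 and 13 ≡ 1 (mod 4), so (11/13) = +(13/11).
Reduce top mod 11: now compute (2/11).
Pull out 2: since 11 ≡ 3 (mod 8), (2/11) = -1.
Reached (1/11) = 1. Collecting the sign flips along the way, the symbol is -1.

-1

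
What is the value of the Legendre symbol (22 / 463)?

Pull out 2: since 463 ≡ 7 (mod 8), (2/463) = +1.
Reciprocity: 11 ≡ 3 and 463 ≡ 3 (mod 4), so (11/463) = −(463/11).
Reduce top mod 11: now compute (1/11).
Reached (1/11) = 1. Collecting the sign flips along the way, the symbol is -1.

-1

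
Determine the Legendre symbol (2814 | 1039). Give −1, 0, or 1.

First reduce: 2814 ≡ 736 (mod 1039).
Pull out 2^5: since 1039 ≡ 7 (mod 8), (2/1039) = +1, so (2/1039)^5 = +1.
Reciprocity: 23 ≡ 3 and 1039 ≡ 3 (mod 4), so (23/1039) = −(1039/23).
Reduce top mod 23: now compute (4/23).
Pull out 2^2: since 23 ≡ 7 (mod 8), (2/23) = +1, so (2/23)^2 = +1.
Reached (1/23) = 1. Collecting the sign flips along the way, the symbol is -1.

-1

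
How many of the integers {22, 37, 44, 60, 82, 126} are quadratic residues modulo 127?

(22/127) = +1 → QR.
(37/127) = +1 → QR.
(44/127) = +1 → QR.
(60/127) = +1 → QR.
(82/127) = +1 → QR.
(126/127) = -1 → non-residue.
Total quadratic residues among the 6: 5.

5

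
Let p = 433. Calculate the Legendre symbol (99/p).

Euler's criterion: (99/433) ≡ 99^216 (mod 433).
99^2 ≡ 275 (mod 433)
99^4 ≡ 283 (mod 433)
99^8 ≡ 417 (mod 433)
99^16 ≡ 256 (mod 433)
99^32 ≡ 153 (mod 433)
99^64 ≡ 27 (mod 433)
99^128 ≡ 296 (mod 433)
99^216 = 99^(128+64+16+8) ≡ 1 (mod 433).
Result is 1, so (99/433) = 1.

1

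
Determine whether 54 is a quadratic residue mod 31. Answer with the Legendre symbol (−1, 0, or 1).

Euler's criterion: (54/31) ≡ 23^15 (mod 31).
23^2 ≡ 2 (mod 31)
23^4 ≡ 4 (mod 31)
23^8 ≡ 16 (mod 31)
23^15 = 23^(8+4+2+1) ≡ 30 (mod 31).
Result is 30 ≡ −1, so (54/31) = −1.

-1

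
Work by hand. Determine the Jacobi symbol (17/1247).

Reciprocity: 17 ≡ 1 and 1247 ≡ 3 (mod 4), so (17/1247) = +(1247/17).
Reduce top mod 17: now compute (6/17).
Pull out 2: since 17 ≡ 1 (mod 8), (2/17) = +1.
Reciprocity: 3 ≡ 3 and 17 ≡ 1 (mod 4), so (3/17) = +(17/3).
Reduce top mod 3: now compute (2/3).
Pull out 2: since 3 ≡ 3 (mod 8), (2/3) = -1.
Reached (1/3) = 1. Collecting the sign flips along the way, the symbol is -1.

-1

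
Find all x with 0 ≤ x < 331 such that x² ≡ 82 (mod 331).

Since 331 ≡ 3 (mod 4), a square root of 82 is 82^((331+1)/4) = 82^83 mod 331.
Repeated squaring: 82^2≡104, 82^4≡224, 82^8≡195, 82^16≡291, 82^32≡276, 82^64≡46 (mod 331).
82^83 = 82^(64+16+2+1) ≡ 197 (mod 331).
Check: 197² = 38809 ≡ 82 (mod 331). The two roots are 134 and 197.

134, 197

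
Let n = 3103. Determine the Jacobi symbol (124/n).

1

Pull out 2^2: since 3103 ≡ 7 (mod 8), (2/3103) = +1, so (2/3103)^2 = +1.
Reciprocity: 31 ≡ 3 and 3103 ≡ 3 (mod 4), so (31/3103) = −(3103/31).
Reduce top mod 31: now compute (3/31).
Reciprocity: 3 ≡ 3 and 31 ≡ 3 (mod 4), so (3/31) = −(31/3).
Reduce top mod 3: now compute (1/3).
Reached (1/3) = 1. Collecting the sign flips along the way, the symbol is +1.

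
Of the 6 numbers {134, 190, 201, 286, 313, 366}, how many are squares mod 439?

3

(134/439) = -1 → non-residue.
(190/439) = +1 → QR.
(201/439) = +1 → QR.
(286/439) = +1 → QR.
(313/439) = -1 → non-residue.
(366/439) = -1 → non-residue.
Total quadratic residues among the 6: 3.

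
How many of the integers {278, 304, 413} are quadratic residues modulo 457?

(278/457) = -1 → non-residue.
(304/457) = +1 → QR.
(413/457) = -1 → non-residue.
Total quadratic residues among the 3: 1.

1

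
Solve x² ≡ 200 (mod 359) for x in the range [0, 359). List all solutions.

169, 190

Since 359 ≡ 3 (mod 4), a square root of 200 is 200^((359+1)/4) = 200^90 mod 359.
Repeated squaring: 200^2≡151, 200^4≡184, 200^8≡110, 200^16≡253, 200^32≡107, 200^64≡320 (mod 359).
200^90 = 200^(64+16+8+2) ≡ 169 (mod 359).
Check: 169² = 28561 ≡ 200 (mod 359). The two roots are 169 and 190.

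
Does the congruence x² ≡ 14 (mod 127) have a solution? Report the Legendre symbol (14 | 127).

-1

Euler's criterion: (14/127) ≡ 14^63 (mod 127).
14^2 ≡ 69 (mod 127)
14^4 ≡ 62 (mod 127)
14^8 ≡ 34 (mod 127)
14^16 ≡ 13 (mod 127)
14^32 ≡ 42 (mod 127)
14^63 = 14^(32+16+8+4+2+1) ≡ 126 (mod 127).
Result is 126 ≡ −1, so (14/127) = −1.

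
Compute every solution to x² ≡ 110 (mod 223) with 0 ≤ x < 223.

35, 188

Since 223 ≡ 3 (mod 4), a square root of 110 is 110^((223+1)/4) = 110^56 mod 223.
Repeated squaring: 110^2≡58, 110^4≡19, 110^8≡138, 110^16≡89, 110^32≡116 (mod 223).
110^56 = 110^(32+16+8) ≡ 188 (mod 223).
Check: 188² = 35344 ≡ 110 (mod 223). The two roots are 35 and 188.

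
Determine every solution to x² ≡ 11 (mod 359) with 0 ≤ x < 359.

27, 332

Since 359 ≡ 3 (mod 4), a square root of 11 is 11^((359+1)/4) = 11^90 mod 359.
Repeated squaring: 11^2≡121, 11^4≡281, 11^8≡340, 11^16≡2, 11^32≡4, 11^64≡16 (mod 359).
11^90 = 11^(64+16+8+2) ≡ 27 (mod 359).
Check: 27² = 729 ≡ 11 (mod 359). The two roots are 27 and 332.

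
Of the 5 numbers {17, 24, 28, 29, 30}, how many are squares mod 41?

0

(17/41) = -1 → non-residue.
(24/41) = -1 → non-residue.
(28/41) = -1 → non-residue.
(29/41) = -1 → non-residue.
(30/41) = -1 → non-residue.
Total quadratic residues among the 5: 0.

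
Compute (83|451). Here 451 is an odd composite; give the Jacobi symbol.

Reciprocity: 83 ≡ 3 and 451 ≡ 3 (mod 4), so (83/451) = −(451/83).
Reduce top mod 83: now compute (36/83).
Pull out 2^2: since 83 ≡ 3 (mod 8), (2/83) = -1, so (2/83)^2 = +1.
Reciprocity: 9 ≡ 1 and 83 ≡ 3 (mod 4), so (9/83) = +(83/9).
Reduce top mod 9: now compute (2/9).
Pull out 2: since 9 ≡ 1 (mod 8), (2/9) = +1.
Reached (1/9) = 1. Collecting the sign flips along the way, the symbol is -1.

-1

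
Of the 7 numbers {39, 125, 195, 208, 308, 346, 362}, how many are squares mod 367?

4

(39/367) = -1 → non-residue.
(125/367) = -1 → non-residue.
(195/367) = +1 → QR.
(208/367) = +1 → QR.
(308/367) = -1 → non-residue.
(346/367) = +1 → QR.
(362/367) = +1 → QR.
Total quadratic residues among the 7: 4.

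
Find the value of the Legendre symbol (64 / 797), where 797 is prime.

Euler's criterion: (64/797) ≡ 64^398 (mod 797).
64^2 ≡ 111 (mod 797)
64^4 ≡ 366 (mod 797)
64^8 ≡ 60 (mod 797)
64^16 ≡ 412 (mod 797)
64^32 ≡ 780 (mod 797)
64^64 ≡ 289 (mod 797)
64^128 ≡ 633 (mod 797)
64^256 ≡ 595 (mod 797)
64^398 = 64^(256+128+8+4+2) ≡ 1 (mod 797).
Result is 1, so (64/797) = 1.

1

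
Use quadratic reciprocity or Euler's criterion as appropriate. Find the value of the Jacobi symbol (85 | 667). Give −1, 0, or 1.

-1

Reciprocity: 85 ≡ 1 and 667 ≡ 3 (mod 4), so (85/667) = +(667/85).
Reduce top mod 85: now compute (72/85).
Pull out 2^3: since 85 ≡ 5 (mod 8), (2/85) = -1, so (2/85)^3 = -1.
Reciprocity: 9 ≡ 1 and 85 ≡ 1 (mod 4), so (9/85) = +(85/9).
Reduce top mod 9: now compute (4/9).
Pull out 2^2: since 9 ≡ 1 (mod 8), (2/9) = +1, so (2/9)^2 = +1.
Reached (1/9) = 1. Collecting the sign flips along the way, the symbol is -1.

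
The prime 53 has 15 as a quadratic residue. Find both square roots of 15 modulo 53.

53 ≡ 1 (mod 4), so we find a root by search.
Trying successive values, 11² = 121 ≡ 15 (mod 53). The other root is 53 − 11 = 42.

11, 42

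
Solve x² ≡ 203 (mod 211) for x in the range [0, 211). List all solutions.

Since 211 ≡ 3 (mod 4), a square root of 203 is 203^((211+1)/4) = 203^53 mod 211.
Repeated squaring: 203^2≡64, 203^4≡87, 203^8≡184, 203^16≡96, 203^32≡143 (mod 211).
203^53 = 203^(32+16+4+1) ≡ 25 (mod 211).
Check: 25² = 625 ≡ 203 (mod 211). The two roots are 25 and 186.

25, 186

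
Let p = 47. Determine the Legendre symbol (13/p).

Euler's criterion: (13/47) ≡ 13^23 (mod 47).
13^2 ≡ 28 (mod 47)
13^4 ≡ 32 (mod 47)
13^8 ≡ 37 (mod 47)
13^16 ≡ 6 (mod 47)
13^23 = 13^(16+4+2+1) ≡ 46 (mod 47).
Result is 46 ≡ −1, so (13/47) = −1.

-1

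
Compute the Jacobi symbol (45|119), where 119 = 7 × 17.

1

Reciprocity: 45 ≡ 1 and 119 ≡ 3 (mod 4), so (45/119) = +(119/45).
Reduce top mod 45: now compute (29/45).
Reciprocity: 29 ≡ 1 and 45 ≡ 1 (mod 4), so (29/45) = +(45/29).
Reduce top mod 29: now compute (16/29).
Pull out 2^4: since 29 ≡ 5 (mod 8), (2/29) = -1, so (2/29)^4 = +1.
Reached (1/29) = 1. Collecting the sign flips along the way, the symbol is +1.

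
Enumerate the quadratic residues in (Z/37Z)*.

Square k = 1,…,18 (k and 37−k give the same square):
1²=1, 2²=4, 3²=9, 4²=16, 5²=25, 6²=36, 7²≡12, 8²≡27, 9²≡7, 10²≡26, 11²≡10, 12²≡33, 13²≡21, 14²≡11, 15²≡3, 16²≡34, 17²≡30, 18²≡28 (mod 37).
So the quadratic residues mod 37 are {1, 3, 4, 7, 9, 10, 11, 12, 16, 21, 25, 26, 27, 28, 30, 33, 34, 36}.

1,3,4,7,9,10,11,12,16,21,25,26,27,28,30,33,34,36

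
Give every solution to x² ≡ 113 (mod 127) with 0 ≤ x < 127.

Since 127 ≡ 3 (mod 4), a square root of 113 is 113^((127+1)/4) = 113^32 mod 127.
Repeated squaring: 113^2≡69, 113^4≡62, 113^8≡34, 113^16≡13, 113^32≡42 (mod 127).
113^32 = 113^(32) ≡ 42 (mod 127).
Check: 42² = 1764 ≡ 113 (mod 127). The two roots are 42 and 85.

42, 85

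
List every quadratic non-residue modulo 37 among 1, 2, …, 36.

Square k = 1,…,18 (k and 37−k give the same square):
1²=1, 2²=4, 3²=9, 4²=16, 5²=25, 6²=36, 7²≡12, 8²≡27, 9²≡7, 10²≡26, 11²≡10, 12²≡33, 13²≡21, 14²≡11, 15²≡3, 16²≡34, 17²≡30, 18²≡28 (mod 37).
The residues are {1, 3, 4, 7, 9, 10, 11, 12, 16, 21, 25, 26, 27, 28, 30, 33, 34, 36}; the non-residues are the remaining 18 nonzero classes.

2, 5, 6, 8, 13, 14, 15, 17, 18, 19, 20, 22, 23, 24, 29, 31, 32, 35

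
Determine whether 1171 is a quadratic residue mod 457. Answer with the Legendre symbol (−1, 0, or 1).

First reduce: 1171 ≡ 257 (mod 457).
Reciprocity: 257 ≡ 1 and 457 ≡ 1 (mod 4), so (257/457) = +(457/257).
Reduce top mod 257: now compute (200/257).
Pull out 2^3: since 257 ≡ 1 (mod 8), (2/257) = +1, so (2/257)^3 = +1.
Reciprocity: 25 ≡ 1 and 257 ≡ 1 (mod 4), so (25/257) = +(257/25).
Reduce top mod 25: now compute (7/25).
Reciprocity: 7 ≡ 3 and 25 ≡ 1 (mod 4), so (7/25) = +(25/7).
Reduce top mod 7: now compute (4/7).
Pull out 2^2: since 7 ≡ 7 (mod 8), (2/7) = +1, so (2/7)^2 = +1.
Reached (1/7) = 1. Collecting the sign flips along the way, the symbol is +1.

1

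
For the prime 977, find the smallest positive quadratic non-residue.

(2/977) = +1, so 2 is a residue.
(3/977) = −1, so 3 is the smallest positive non-residue mod 977.

3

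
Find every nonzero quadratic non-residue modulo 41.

Square k = 1,…,20 (k and 41−k give the same square):
1²=1, 2²=4, 3²=9, 4²=16, 5²=25, 6²=36, 7²≡8, 8²≡23, 9²≡40, 10²≡18, 11²≡39, 12²≡21, 13²≡5, 14²≡32, 15²≡20, 16²≡10, 17²≡2, 18²≡37, 19²≡33, 20²≡31 (mod 41).
The residues are {1, 2, 4, 5, 8, 9, 10, 16, 18, 20, 21, 23, 25, 31, 32, 33, 36, 37, 39, 40}; the non-residues are the remaining 20 nonzero classes.

3 6 7 11 12 13 14 15 17 19 22 24 26 27 28 29 30 34 35 38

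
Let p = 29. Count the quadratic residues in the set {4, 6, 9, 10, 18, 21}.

3

(4/29) = +1 → QR.
(6/29) = +1 → QR.
(9/29) = +1 → QR.
(10/29) = -1 → non-residue.
(18/29) = -1 → non-residue.
(21/29) = -1 → non-residue.
Total quadratic residues among the 6: 3.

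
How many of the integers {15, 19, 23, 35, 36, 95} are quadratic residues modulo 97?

3

(15/97) = -1 → non-residue.
(19/97) = -1 → non-residue.
(23/97) = -1 → non-residue.
(35/97) = +1 → QR.
(36/97) = +1 → QR.
(95/97) = +1 → QR.
Total quadratic residues among the 6: 3.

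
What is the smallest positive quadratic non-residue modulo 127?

(2/127) = +1, so 2 is a residue.
(3/127) = −1, so 3 is the smallest positive non-residue mod 127.

3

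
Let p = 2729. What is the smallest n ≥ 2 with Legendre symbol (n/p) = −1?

3

(2/2729) = +1, so 2 is a residue.
(3/2729) = −1, so 3 is the smallest positive non-residue mod 2729.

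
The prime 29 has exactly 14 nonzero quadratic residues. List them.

Square k = 1,…,14 (k and 29−k give the same square):
1²=1, 2²=4, 3²=9, 4²=16, 5²=25, 6²≡7, 7²≡20, 8²≡6, 9²≡23, 10²≡13, 11²≡5, 12²≡28, 13²≡24, 14²≡22 (mod 29).
So the quadratic residues mod 29 are {1, 4, 5, 6, 7, 9, 13, 16, 20, 22, 23, 24, 25, 28}.

1, 4, 5, 6, 7, 9, 13, 16, 20, 22, 23, 24, 25, 28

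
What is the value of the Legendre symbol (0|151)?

Top reduces to 0: gcd > 1, so the symbol is 0.

0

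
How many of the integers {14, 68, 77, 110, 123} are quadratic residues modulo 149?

3

(14/149) = -1 → non-residue.
(68/149) = +1 → QR.
(77/149) = -1 → non-residue.
(110/149) = +1 → QR.
(123/149) = +1 → QR.
Total quadratic residues among the 5: 3.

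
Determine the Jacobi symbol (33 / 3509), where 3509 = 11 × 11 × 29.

0

Reciprocity: 33 ≡ 1 and 3509 ≡ 1 (mod 4), so (33/3509) = +(3509/33).
Reduce top mod 33: now compute (11/33).
Reciprocity: 11 ≡ 3 and 33 ≡ 1 (mod 4), so (11/33) = +(33/11).
Reduce top mod 11: now compute (0/11).
Top reduces to 0: gcd > 1, so the symbol is 0.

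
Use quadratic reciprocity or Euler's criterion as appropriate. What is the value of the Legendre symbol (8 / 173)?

Euler's criterion: (8/173) ≡ 8^86 (mod 173).
8^2 ≡ 64 (mod 173)
8^4 ≡ 117 (mod 173)
8^8 ≡ 22 (mod 173)
8^16 ≡ 138 (mod 173)
8^32 ≡ 14 (mod 173)
8^64 ≡ 23 (mod 173)
8^86 = 8^(64+16+4+2) ≡ 172 (mod 173).
Result is 172 ≡ −1, so (8/173) = −1.

-1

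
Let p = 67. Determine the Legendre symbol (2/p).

-1

Pull out 2: since 67 ≡ 3 (mod 8), (2/67) = -1.
Reached (1/67) = 1. Collecting the sign flips along the way, the symbol is -1.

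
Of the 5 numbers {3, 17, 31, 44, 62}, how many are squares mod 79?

3

(3/79) = -1 → non-residue.
(17/79) = -1 → non-residue.
(31/79) = +1 → QR.
(44/79) = +1 → QR.
(62/79) = +1 → QR.
Total quadratic residues among the 5: 3.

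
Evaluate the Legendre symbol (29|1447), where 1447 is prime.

Reciprocity: 29 ≡ 1 and 1447 ≡ 3 (mod 4), so (29/1447) = +(1447/29).
Reduce top mod 29: now compute (26/29).
Pull out 2: since 29 ≡ 5 (mod 8), (2/29) = -1.
Reciprocity: 13 ≡ 1 and 29 ≡ 1 (mod 4), so (13/29) = +(29/13).
Reduce top mod 13: now compute (3/13).
Reciprocity: 3 ≡ 3 and 13 ≡ 1 (mod 4), so (3/13) = +(13/3).
Reduce top mod 3: now compute (1/3).
Reached (1/3) = 1. Collecting the sign flips along the way, the symbol is -1.

-1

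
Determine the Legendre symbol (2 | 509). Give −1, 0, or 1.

-1

Euler's criterion: (2/509) ≡ 2^254 (mod 509).
2^2 ≡ 4 (mod 509)
2^4 ≡ 16 (mod 509)
2^8 ≡ 256 (mod 509)
2^16 ≡ 384 (mod 509)
2^32 ≡ 355 (mod 509)
2^64 ≡ 302 (mod 509)
2^128 ≡ 93 (mod 509)
2^254 = 2^(128+64+32+16+8+4+2) ≡ 508 (mod 509).
Result is 508 ≡ −1, so (2/509) = −1.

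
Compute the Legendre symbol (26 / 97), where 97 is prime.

-1

Euler's criterion: (26/97) ≡ 26^48 (mod 97).
26^2 ≡ 94 (mod 97)
26^4 ≡ 9 (mod 97)
26^8 ≡ 81 (mod 97)
26^16 ≡ 62 (mod 97)
26^32 ≡ 61 (mod 97)
26^48 = 26^(32+16) ≡ 96 (mod 97).
Result is 96 ≡ −1, so (26/97) = −1.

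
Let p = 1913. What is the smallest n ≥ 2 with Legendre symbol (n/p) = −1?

3

(2/1913) = +1, so 2 is a residue.
(3/1913) = −1, so 3 is the smallest positive non-residue mod 1913.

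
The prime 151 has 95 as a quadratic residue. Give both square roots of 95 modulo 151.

Since 151 ≡ 3 (mod 4), a square root of 95 is 95^((151+1)/4) = 95^38 mod 151.
Repeated squaring: 95^2≡116, 95^4≡17, 95^8≡138, 95^16≡18, 95^32≡22 (mod 151).
95^38 = 95^(32+4+2) ≡ 47 (mod 151).
Check: 47² = 2209 ≡ 95 (mod 151). The two roots are 47 and 104.

47, 104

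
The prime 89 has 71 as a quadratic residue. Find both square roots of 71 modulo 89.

31, 58

89 ≡ 1 (mod 4), so we find a root by search.
Trying successive values, 31² = 961 ≡ 71 (mod 89). The other root is 89 − 31 = 58.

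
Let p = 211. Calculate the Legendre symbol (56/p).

1

Pull out 2^3: since 211 ≡ 3 (mod 8), (2/211) = -1, so (2/211)^3 = -1.
Reciprocity: 7 ≡ 3 and 211 ≡ 3 (mod 4), so (7/211) = −(211/7).
Reduce top mod 7: now compute (1/7).
Reached (1/7) = 1. Collecting the sign flips along the way, the symbol is +1.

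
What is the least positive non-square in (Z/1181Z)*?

(2/1181) = −1, so 2 is the smallest positive non-residue mod 1181.

2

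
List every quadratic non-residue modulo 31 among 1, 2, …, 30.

Square k = 1,…,15 (k and 31−k give the same square):
1²=1, 2²=4, 3²=9, 4²=16, 5²=25, 6²≡5, 7²≡18, 8²≡2, 9²≡19, 10²≡7, 11²≡28, 12²≡20, 13²≡14, 14²≡10, 15²≡8 (mod 31).
The residues are {1, 2, 4, 5, 7, 8, 9, 10, 14, 16, 18, 19, 20, 25, 28}; the non-residues are the remaining 15 nonzero classes.

3,6,11,12,13,15,17,21,22,23,24,26,27,29,30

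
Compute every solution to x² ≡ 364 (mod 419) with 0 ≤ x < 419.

153, 266

Since 419 ≡ 3 (mod 4), a square root of 364 is 364^((419+1)/4) = 364^105 mod 419.
Repeated squaring: 364^2≡92, 364^4≡84, 364^8≡352, 364^16≡299, 364^32≡154, 364^64≡252 (mod 419).
364^105 = 364^(64+32+8+1) ≡ 266 (mod 419).
Check: 266² = 70756 ≡ 364 (mod 419). The two roots are 153 and 266.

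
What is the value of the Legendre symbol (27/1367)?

Reciprocity: 27 ≡ 3 and 1367 ≡ 3 (mod 4), so (27/1367) = −(1367/27).
Reduce top mod 27: now compute (17/27).
Reciprocity: 17 ≡ 1 and 27 ≡ 3 (mod 4), so (17/27) = +(27/17).
Reduce top mod 17: now compute (10/17).
Pull out 2: since 17 ≡ 1 (mod 8), (2/17) = +1.
Reciprocity: 5 ≡ 1 and 17 ≡ 1 (mod 4), so (5/17) = +(17/5).
Reduce top mod 5: now compute (2/5).
Pull out 2: since 5 ≡ 5 (mod 8), (2/5) = -1.
Reached (1/5) = 1. Collecting the sign flips along the way, the symbol is +1.

1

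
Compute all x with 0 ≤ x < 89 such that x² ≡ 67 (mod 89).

44, 45

89 ≡ 1 (mod 4), so we find a root by search.
Trying successive values, 44² = 1936 ≡ 67 (mod 89). The other root is 89 − 44 = 45.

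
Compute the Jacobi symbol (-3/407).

-1

First reduce: -3 ≡ 404 (mod 407).
Pull out 2^2: since 407 ≡ 7 (mod 8), (2/407) = +1, so (2/407)^2 = +1.
Reciprocity: 101 ≡ 1 and 407 ≡ 3 (mod 4), so (101/407) = +(407/101).
Reduce top mod 101: now compute (3/101).
Reciprocity: 3 ≡ 3 and 101 ≡ 1 (mod 4), so (3/101) = +(101/3).
Reduce top mod 3: now compute (2/3).
Pull out 2: since 3 ≡ 3 (mod 8), (2/3) = -1.
Reached (1/3) = 1. Collecting the sign flips along the way, the symbol is -1.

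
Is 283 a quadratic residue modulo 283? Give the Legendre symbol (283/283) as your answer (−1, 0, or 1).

0

First reduce: 283 ≡ 0 (mod 283).
Top reduces to 0: gcd > 1, so the symbol is 0.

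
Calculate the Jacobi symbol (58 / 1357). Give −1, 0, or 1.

Pull out 2: since 1357 ≡ 5 (mod 8), (2/1357) = -1.
Reciprocity: 29 ≡ 1 and 1357 ≡ 1 (mod 4), so (29/1357) = +(1357/29).
Reduce top mod 29: now compute (23/29).
Reciprocity: 23 ≡ 3 and 29 ≡ 1 (mod 4), so (23/29) = +(29/23).
Reduce top mod 23: now compute (6/23).
Pull out 2: since 23 ≡ 7 (mod 8), (2/23) = +1.
Reciprocity: 3 ≡ 3 and 23 ≡ 3 (mod 4), so (3/23) = −(23/3).
Reduce top mod 3: now compute (2/3).
Pull out 2: since 3 ≡ 3 (mod 8), (2/3) = -1.
Reached (1/3) = 1. Collecting the sign flips along the way, the symbol is -1.

-1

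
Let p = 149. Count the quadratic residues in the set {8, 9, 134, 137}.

1

(8/149) = -1 → non-residue.
(9/149) = +1 → QR.
(134/149) = -1 → non-residue.
(137/149) = -1 → non-residue.
Total quadratic residues among the 4: 1.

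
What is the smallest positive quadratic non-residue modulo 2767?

3

(2/2767) = +1, so 2 is a residue.
(3/2767) = −1, so 3 is the smallest positive non-residue mod 2767.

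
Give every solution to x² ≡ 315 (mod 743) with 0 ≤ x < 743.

Since 743 ≡ 3 (mod 4), a square root of 315 is 315^((743+1)/4) = 315^186 mod 743.
Repeated squaring: 315^2≡406, 315^4≡633, 315^8≡212, 315^16≡364, 315^32≡242, 315^64≡610, 315^128≡600 (mod 743).
315^186 = 315^(128+32+16+8+2) ≡ 626 (mod 743).
Check: 626² = 391876 ≡ 315 (mod 743). The two roots are 117 and 626.

117, 626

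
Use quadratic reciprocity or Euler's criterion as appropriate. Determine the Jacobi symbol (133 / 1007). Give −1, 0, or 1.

0

Reciprocity: 133 ≡ 1 and 1007 ≡ 3 (mod 4), so (133/1007) = +(1007/133).
Reduce top mod 133: now compute (76/133).
Pull out 2^2: since 133 ≡ 5 (mod 8), (2/133) = -1, so (2/133)^2 = +1.
Reciprocity: 19 ≡ 3 and 133 ≡ 1 (mod 4), so (19/133) = +(133/19).
Reduce top mod 19: now compute (0/19).
Top reduces to 0: gcd > 1, so the symbol is 0.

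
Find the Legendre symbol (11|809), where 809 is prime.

Reciprocity: 11 ≡ 3 and 809 ≡ 1 (mod 4), so (11/809) = +(809/11).
Reduce top mod 11: now compute (6/11).
Pull out 2: since 11 ≡ 3 (mod 8), (2/11) = -1.
Reciprocity: 3 ≡ 3 and 11 ≡ 3 (mod 4), so (3/11) = −(11/3).
Reduce top mod 3: now compute (2/3).
Pull out 2: since 3 ≡ 3 (mod 8), (2/3) = -1.
Reached (1/3) = 1. Collecting the sign flips along the way, the symbol is -1.

-1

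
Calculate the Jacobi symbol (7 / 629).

Reciprocity: 7 ≡ 3 and 629 ≡ 1 (mod 4), so (7/629) = +(629/7).
Reduce top mod 7: now compute (6/7).
Pull out 2: since 7 ≡ 7 (mod 8), (2/7) = +1.
Reciprocity: 3 ≡ 3 and 7 ≡ 3 (mod 4), so (3/7) = −(7/3).
Reduce top mod 3: now compute (1/3).
Reached (1/3) = 1. Collecting the sign flips along the way, the symbol is -1.

-1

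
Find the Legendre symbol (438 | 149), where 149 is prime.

1

Euler's criterion: (438/149) ≡ 140^74 (mod 149).
140^2 ≡ 81 (mod 149)
140^4 ≡ 5 (mod 149)
140^8 ≡ 25 (mod 149)
140^16 ≡ 29 (mod 149)
140^32 ≡ 96 (mod 149)
140^64 ≡ 127 (mod 149)
140^74 = 140^(64+8+2) ≡ 1 (mod 149).
Result is 1, so (438/149) = 1.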